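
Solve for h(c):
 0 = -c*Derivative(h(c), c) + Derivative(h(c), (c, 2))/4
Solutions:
 h(c) = C1 + C2*erfi(sqrt(2)*c)


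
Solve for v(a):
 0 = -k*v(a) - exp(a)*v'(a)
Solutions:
 v(a) = C1*exp(k*exp(-a))


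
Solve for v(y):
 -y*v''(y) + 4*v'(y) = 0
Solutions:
 v(y) = C1 + C2*y^5


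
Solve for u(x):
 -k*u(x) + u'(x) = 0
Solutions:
 u(x) = C1*exp(k*x)


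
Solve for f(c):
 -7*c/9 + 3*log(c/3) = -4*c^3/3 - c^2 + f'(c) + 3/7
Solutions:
 f(c) = C1 + c^4/3 + c^3/3 - 7*c^2/18 + 3*c*log(c) - 24*c/7 - 3*c*log(3)


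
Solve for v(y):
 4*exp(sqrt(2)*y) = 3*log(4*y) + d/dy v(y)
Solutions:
 v(y) = C1 - 3*y*log(y) + 3*y*(1 - 2*log(2)) + 2*sqrt(2)*exp(sqrt(2)*y)


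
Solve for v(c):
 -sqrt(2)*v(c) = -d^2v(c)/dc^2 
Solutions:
 v(c) = C1*exp(-2^(1/4)*c) + C2*exp(2^(1/4)*c)


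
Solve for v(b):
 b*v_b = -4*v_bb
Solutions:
 v(b) = C1 + C2*erf(sqrt(2)*b/4)


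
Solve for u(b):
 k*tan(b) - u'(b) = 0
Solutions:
 u(b) = C1 - k*log(cos(b))


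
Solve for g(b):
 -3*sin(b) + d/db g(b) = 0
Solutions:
 g(b) = C1 - 3*cos(b)


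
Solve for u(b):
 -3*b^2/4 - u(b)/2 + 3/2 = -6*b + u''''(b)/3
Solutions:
 u(b) = -3*b^2/2 + 12*b + (C1*sin(6^(1/4)*b/2) + C2*cos(6^(1/4)*b/2))*exp(-6^(1/4)*b/2) + (C3*sin(6^(1/4)*b/2) + C4*cos(6^(1/4)*b/2))*exp(6^(1/4)*b/2) + 3


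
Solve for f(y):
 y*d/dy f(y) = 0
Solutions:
 f(y) = C1


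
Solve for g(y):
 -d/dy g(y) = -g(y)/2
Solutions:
 g(y) = C1*exp(y/2)


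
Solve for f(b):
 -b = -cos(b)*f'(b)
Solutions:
 f(b) = C1 + Integral(b/cos(b), b)


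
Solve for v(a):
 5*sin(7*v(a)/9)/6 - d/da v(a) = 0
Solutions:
 -5*a/6 + 9*log(cos(7*v(a)/9) - 1)/14 - 9*log(cos(7*v(a)/9) + 1)/14 = C1


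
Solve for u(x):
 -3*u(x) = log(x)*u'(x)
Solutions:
 u(x) = C1*exp(-3*li(x))


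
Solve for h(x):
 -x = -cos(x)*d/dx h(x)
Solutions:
 h(x) = C1 + Integral(x/cos(x), x)


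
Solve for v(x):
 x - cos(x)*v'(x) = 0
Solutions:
 v(x) = C1 + Integral(x/cos(x), x)


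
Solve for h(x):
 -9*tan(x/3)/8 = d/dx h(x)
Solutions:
 h(x) = C1 + 27*log(cos(x/3))/8


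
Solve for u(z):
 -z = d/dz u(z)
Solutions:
 u(z) = C1 - z^2/2


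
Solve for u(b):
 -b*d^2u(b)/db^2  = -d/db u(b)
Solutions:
 u(b) = C1 + C2*b^2


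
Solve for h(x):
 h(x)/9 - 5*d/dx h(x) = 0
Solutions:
 h(x) = C1*exp(x/45)


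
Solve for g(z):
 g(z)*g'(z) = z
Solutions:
 g(z) = -sqrt(C1 + z^2)
 g(z) = sqrt(C1 + z^2)


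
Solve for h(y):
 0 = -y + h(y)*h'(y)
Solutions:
 h(y) = -sqrt(C1 + y^2)
 h(y) = sqrt(C1 + y^2)


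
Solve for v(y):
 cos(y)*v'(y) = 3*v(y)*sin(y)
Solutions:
 v(y) = C1/cos(y)^3


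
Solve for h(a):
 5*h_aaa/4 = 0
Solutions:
 h(a) = C1 + C2*a + C3*a^2


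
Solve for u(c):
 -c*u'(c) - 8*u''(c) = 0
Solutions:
 u(c) = C1 + C2*erf(c/4)


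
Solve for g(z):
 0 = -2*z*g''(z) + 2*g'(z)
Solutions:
 g(z) = C1 + C2*z^2


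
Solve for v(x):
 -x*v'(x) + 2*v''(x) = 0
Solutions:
 v(x) = C1 + C2*erfi(x/2)


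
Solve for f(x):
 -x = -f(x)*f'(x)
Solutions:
 f(x) = -sqrt(C1 + x^2)
 f(x) = sqrt(C1 + x^2)


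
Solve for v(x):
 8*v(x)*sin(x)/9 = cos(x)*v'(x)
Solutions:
 v(x) = C1/cos(x)^(8/9)


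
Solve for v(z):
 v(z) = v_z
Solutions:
 v(z) = C1*exp(z)


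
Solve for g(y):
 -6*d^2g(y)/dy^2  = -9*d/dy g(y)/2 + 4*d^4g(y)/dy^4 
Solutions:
 g(y) = C1 + C2*exp(2^(1/3)*y*(-2^(1/3)*(9 + sqrt(113))^(1/3) + 4/(9 + sqrt(113))^(1/3))/8)*sin(2^(1/3)*sqrt(3)*y*(4/(9 + sqrt(113))^(1/3) + 2^(1/3)*(9 + sqrt(113))^(1/3))/8) + C3*exp(2^(1/3)*y*(-2^(1/3)*(9 + sqrt(113))^(1/3) + 4/(9 + sqrt(113))^(1/3))/8)*cos(2^(1/3)*sqrt(3)*y*(4/(9 + sqrt(113))^(1/3) + 2^(1/3)*(9 + sqrt(113))^(1/3))/8) + C4*exp(2^(1/3)*y*(-1/(9 + sqrt(113))^(1/3) + 2^(1/3)*(9 + sqrt(113))^(1/3)/4))


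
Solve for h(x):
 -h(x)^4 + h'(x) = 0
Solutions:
 h(x) = (-1/(C1 + 3*x))^(1/3)
 h(x) = (-1/(C1 + x))^(1/3)*(-3^(2/3) - 3*3^(1/6)*I)/6
 h(x) = (-1/(C1 + x))^(1/3)*(-3^(2/3) + 3*3^(1/6)*I)/6


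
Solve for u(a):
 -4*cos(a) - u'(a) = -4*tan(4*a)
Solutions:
 u(a) = C1 - log(cos(4*a)) - 4*sin(a)


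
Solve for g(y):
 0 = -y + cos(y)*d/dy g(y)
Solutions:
 g(y) = C1 + Integral(y/cos(y), y)


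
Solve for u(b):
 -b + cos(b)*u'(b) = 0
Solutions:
 u(b) = C1 + Integral(b/cos(b), b)


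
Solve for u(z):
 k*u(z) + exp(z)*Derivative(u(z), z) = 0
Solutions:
 u(z) = C1*exp(k*exp(-z))


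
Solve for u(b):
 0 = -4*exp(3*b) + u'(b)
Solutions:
 u(b) = C1 + 4*exp(3*b)/3


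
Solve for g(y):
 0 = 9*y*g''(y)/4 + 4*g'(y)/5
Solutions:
 g(y) = C1 + C2*y^(29/45)


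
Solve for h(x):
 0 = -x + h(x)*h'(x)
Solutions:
 h(x) = -sqrt(C1 + x^2)
 h(x) = sqrt(C1 + x^2)


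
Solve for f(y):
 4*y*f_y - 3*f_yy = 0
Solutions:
 f(y) = C1 + C2*erfi(sqrt(6)*y/3)


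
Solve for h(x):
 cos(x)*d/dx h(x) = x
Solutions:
 h(x) = C1 + Integral(x/cos(x), x)


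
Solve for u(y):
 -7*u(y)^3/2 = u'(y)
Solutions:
 u(y) = -sqrt(-1/(C1 - 7*y))
 u(y) = sqrt(-1/(C1 - 7*y))


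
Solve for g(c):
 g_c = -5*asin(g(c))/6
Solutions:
 Integral(1/asin(_y), (_y, g(c))) = C1 - 5*c/6


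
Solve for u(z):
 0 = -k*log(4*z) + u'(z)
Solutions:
 u(z) = C1 + k*z*log(z) - k*z + k*z*log(4)


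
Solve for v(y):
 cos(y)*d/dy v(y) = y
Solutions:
 v(y) = C1 + Integral(y/cos(y), y)


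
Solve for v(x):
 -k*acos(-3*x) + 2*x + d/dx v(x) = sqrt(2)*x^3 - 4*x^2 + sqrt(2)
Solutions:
 v(x) = C1 + k*(x*acos(-3*x) + sqrt(1 - 9*x^2)/3) + sqrt(2)*x^4/4 - 4*x^3/3 - x^2 + sqrt(2)*x


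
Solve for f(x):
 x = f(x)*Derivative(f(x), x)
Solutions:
 f(x) = -sqrt(C1 + x^2)
 f(x) = sqrt(C1 + x^2)


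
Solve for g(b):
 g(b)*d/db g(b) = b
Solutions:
 g(b) = -sqrt(C1 + b^2)
 g(b) = sqrt(C1 + b^2)


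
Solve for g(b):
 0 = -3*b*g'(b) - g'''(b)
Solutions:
 g(b) = C1 + Integral(C2*airyai(-3^(1/3)*b) + C3*airybi(-3^(1/3)*b), b)


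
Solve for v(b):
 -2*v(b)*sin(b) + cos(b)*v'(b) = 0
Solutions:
 v(b) = C1/cos(b)^2


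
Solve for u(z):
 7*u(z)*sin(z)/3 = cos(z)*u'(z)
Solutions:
 u(z) = C1/cos(z)^(7/3)


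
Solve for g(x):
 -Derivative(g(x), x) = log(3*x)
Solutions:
 g(x) = C1 - x*log(x) - x*log(3) + x


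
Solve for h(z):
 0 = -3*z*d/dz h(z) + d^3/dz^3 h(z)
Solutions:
 h(z) = C1 + Integral(C2*airyai(3^(1/3)*z) + C3*airybi(3^(1/3)*z), z)


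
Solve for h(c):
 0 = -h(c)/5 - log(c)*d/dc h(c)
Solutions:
 h(c) = C1*exp(-li(c)/5)


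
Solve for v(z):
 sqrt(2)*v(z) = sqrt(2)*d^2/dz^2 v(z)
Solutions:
 v(z) = C1*exp(-z) + C2*exp(z)


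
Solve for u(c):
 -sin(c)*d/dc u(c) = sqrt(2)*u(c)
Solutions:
 u(c) = C1*(cos(c) + 1)^(sqrt(2)/2)/(cos(c) - 1)^(sqrt(2)/2)


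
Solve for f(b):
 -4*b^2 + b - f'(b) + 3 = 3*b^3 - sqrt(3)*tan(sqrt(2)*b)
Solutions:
 f(b) = C1 - 3*b^4/4 - 4*b^3/3 + b^2/2 + 3*b - sqrt(6)*log(cos(sqrt(2)*b))/2


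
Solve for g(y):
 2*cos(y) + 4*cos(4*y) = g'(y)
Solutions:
 g(y) = C1 + 2*sin(y) + sin(4*y)


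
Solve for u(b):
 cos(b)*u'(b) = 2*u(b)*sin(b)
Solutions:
 u(b) = C1/cos(b)^2


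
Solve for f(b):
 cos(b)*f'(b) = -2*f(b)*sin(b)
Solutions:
 f(b) = C1*cos(b)^2


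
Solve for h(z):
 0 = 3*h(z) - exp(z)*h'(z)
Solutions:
 h(z) = C1*exp(-3*exp(-z))


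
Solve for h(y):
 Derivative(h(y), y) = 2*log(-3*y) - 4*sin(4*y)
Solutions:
 h(y) = C1 + 2*y*log(-y) - 2*y + 2*y*log(3) + cos(4*y)


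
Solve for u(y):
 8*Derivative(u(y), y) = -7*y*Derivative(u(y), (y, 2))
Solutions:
 u(y) = C1 + C2/y^(1/7)


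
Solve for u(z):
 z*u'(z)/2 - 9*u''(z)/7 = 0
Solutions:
 u(z) = C1 + C2*erfi(sqrt(7)*z/6)


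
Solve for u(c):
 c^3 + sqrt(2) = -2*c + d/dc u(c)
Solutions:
 u(c) = C1 + c^4/4 + c^2 + sqrt(2)*c


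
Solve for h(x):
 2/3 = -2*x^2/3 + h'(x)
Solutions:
 h(x) = C1 + 2*x^3/9 + 2*x/3


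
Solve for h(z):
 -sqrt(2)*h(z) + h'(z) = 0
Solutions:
 h(z) = C1*exp(sqrt(2)*z)


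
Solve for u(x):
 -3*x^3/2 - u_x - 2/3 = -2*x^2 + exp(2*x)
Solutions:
 u(x) = C1 - 3*x^4/8 + 2*x^3/3 - 2*x/3 - exp(2*x)/2


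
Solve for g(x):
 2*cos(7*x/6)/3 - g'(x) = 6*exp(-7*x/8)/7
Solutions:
 g(x) = C1 + 4*sin(7*x/6)/7 + 48*exp(-7*x/8)/49


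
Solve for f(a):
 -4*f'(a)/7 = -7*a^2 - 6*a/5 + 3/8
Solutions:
 f(a) = C1 + 49*a^3/12 + 21*a^2/20 - 21*a/32


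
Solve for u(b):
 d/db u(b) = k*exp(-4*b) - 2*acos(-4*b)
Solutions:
 u(b) = C1 - 2*b*acos(-4*b) - k*exp(-4*b)/4 - sqrt(1 - 16*b^2)/2


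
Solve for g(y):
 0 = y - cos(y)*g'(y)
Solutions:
 g(y) = C1 + Integral(y/cos(y), y)


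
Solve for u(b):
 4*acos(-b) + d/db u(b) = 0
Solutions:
 u(b) = C1 - 4*b*acos(-b) - 4*sqrt(1 - b^2)


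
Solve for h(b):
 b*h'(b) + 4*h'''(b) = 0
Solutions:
 h(b) = C1 + Integral(C2*airyai(-2^(1/3)*b/2) + C3*airybi(-2^(1/3)*b/2), b)


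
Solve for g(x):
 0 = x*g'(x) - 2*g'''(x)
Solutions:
 g(x) = C1 + Integral(C2*airyai(2^(2/3)*x/2) + C3*airybi(2^(2/3)*x/2), x)


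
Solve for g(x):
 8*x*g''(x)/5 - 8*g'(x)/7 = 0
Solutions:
 g(x) = C1 + C2*x^(12/7)


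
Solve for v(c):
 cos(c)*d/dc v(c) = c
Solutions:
 v(c) = C1 + Integral(c/cos(c), c)


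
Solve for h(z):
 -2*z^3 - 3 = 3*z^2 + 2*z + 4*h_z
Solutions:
 h(z) = C1 - z^4/8 - z^3/4 - z^2/4 - 3*z/4


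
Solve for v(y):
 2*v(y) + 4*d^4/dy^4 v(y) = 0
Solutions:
 v(y) = (C1*sin(2^(1/4)*y/2) + C2*cos(2^(1/4)*y/2))*exp(-2^(1/4)*y/2) + (C3*sin(2^(1/4)*y/2) + C4*cos(2^(1/4)*y/2))*exp(2^(1/4)*y/2)


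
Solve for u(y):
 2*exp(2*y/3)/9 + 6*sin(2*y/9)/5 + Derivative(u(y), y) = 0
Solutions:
 u(y) = C1 - exp(2*y/3)/3 + 27*cos(2*y/9)/5


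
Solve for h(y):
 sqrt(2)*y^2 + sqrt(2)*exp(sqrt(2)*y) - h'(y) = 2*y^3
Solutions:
 h(y) = C1 - y^4/2 + sqrt(2)*y^3/3 + exp(sqrt(2)*y)


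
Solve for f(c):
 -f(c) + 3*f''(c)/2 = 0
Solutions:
 f(c) = C1*exp(-sqrt(6)*c/3) + C2*exp(sqrt(6)*c/3)


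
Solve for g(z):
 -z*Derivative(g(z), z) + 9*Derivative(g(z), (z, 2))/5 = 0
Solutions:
 g(z) = C1 + C2*erfi(sqrt(10)*z/6)


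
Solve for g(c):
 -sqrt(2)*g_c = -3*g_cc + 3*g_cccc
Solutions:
 g(c) = C1 + C2*exp(2^(1/6)*3^(1/3)*c*(2*3^(1/3)/(sqrt(3) + 3)^(1/3) + 2^(2/3)*(sqrt(3) + 3)^(1/3))/12)*sin(6^(1/6)*c*(-6^(2/3)*(sqrt(3) + 3)^(1/3) + 6/(sqrt(3) + 3)^(1/3))/12) + C3*exp(2^(1/6)*3^(1/3)*c*(2*3^(1/3)/(sqrt(3) + 3)^(1/3) + 2^(2/3)*(sqrt(3) + 3)^(1/3))/12)*cos(6^(1/6)*c*(-6^(2/3)*(sqrt(3) + 3)^(1/3) + 6/(sqrt(3) + 3)^(1/3))/12) + C4*exp(-2^(1/6)*3^(1/3)*c*(2*3^(1/3)/(sqrt(3) + 3)^(1/3) + 2^(2/3)*(sqrt(3) + 3)^(1/3))/6)


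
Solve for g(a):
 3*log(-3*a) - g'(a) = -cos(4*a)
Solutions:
 g(a) = C1 + 3*a*log(-a) - 3*a + 3*a*log(3) + sin(4*a)/4


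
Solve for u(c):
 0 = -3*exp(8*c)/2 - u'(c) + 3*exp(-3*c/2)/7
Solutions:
 u(c) = C1 - 3*exp(8*c)/16 - 2*exp(-3*c/2)/7


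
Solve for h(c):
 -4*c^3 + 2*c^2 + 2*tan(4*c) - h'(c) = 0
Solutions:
 h(c) = C1 - c^4 + 2*c^3/3 - log(cos(4*c))/2


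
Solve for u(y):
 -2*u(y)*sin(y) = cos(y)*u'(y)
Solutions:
 u(y) = C1*cos(y)^2


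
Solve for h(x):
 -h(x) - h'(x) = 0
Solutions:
 h(x) = C1*exp(-x)


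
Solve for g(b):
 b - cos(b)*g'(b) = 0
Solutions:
 g(b) = C1 + Integral(b/cos(b), b)


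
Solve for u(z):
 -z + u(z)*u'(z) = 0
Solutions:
 u(z) = -sqrt(C1 + z^2)
 u(z) = sqrt(C1 + z^2)


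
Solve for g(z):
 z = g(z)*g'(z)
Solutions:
 g(z) = -sqrt(C1 + z^2)
 g(z) = sqrt(C1 + z^2)


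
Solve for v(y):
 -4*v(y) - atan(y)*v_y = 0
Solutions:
 v(y) = C1*exp(-4*Integral(1/atan(y), y))


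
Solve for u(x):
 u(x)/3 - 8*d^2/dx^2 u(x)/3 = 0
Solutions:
 u(x) = C1*exp(-sqrt(2)*x/4) + C2*exp(sqrt(2)*x/4)


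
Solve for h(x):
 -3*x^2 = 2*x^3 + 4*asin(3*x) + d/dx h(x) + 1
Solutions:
 h(x) = C1 - x^4/2 - x^3 - 4*x*asin(3*x) - x - 4*sqrt(1 - 9*x^2)/3


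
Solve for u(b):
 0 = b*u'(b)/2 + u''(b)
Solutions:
 u(b) = C1 + C2*erf(b/2)


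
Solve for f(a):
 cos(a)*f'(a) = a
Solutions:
 f(a) = C1 + Integral(a/cos(a), a)


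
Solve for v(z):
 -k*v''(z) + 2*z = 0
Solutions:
 v(z) = C1 + C2*z + z^3/(3*k)


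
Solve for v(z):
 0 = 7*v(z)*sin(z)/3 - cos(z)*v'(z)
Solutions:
 v(z) = C1/cos(z)^(7/3)


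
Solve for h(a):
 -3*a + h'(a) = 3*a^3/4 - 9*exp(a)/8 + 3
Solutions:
 h(a) = C1 + 3*a^4/16 + 3*a^2/2 + 3*a - 9*exp(a)/8


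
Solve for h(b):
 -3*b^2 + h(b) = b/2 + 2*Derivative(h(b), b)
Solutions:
 h(b) = C1*exp(b/2) + 3*b^2 + 25*b/2 + 25


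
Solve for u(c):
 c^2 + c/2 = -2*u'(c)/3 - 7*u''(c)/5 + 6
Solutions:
 u(c) = C1 + C2*exp(-10*c/21) - c^3/2 + 111*c^2/40 - 531*c/200


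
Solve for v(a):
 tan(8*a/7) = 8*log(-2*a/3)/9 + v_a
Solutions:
 v(a) = C1 - 8*a*log(-a)/9 - 8*a*log(2)/9 + 8*a/9 + 8*a*log(3)/9 - 7*log(cos(8*a/7))/8


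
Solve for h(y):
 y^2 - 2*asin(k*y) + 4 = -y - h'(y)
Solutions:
 h(y) = C1 - y^3/3 - y^2/2 - 4*y + 2*Piecewise((y*asin(k*y) + sqrt(-k^2*y^2 + 1)/k, Ne(k, 0)), (0, True))


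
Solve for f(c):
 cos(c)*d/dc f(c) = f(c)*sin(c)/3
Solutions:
 f(c) = C1/cos(c)^(1/3)


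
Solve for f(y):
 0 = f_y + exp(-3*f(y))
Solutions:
 f(y) = log(C1 - 3*y)/3
 f(y) = log((-3^(1/3) - 3^(5/6)*I)*(C1 - y)^(1/3)/2)
 f(y) = log((-3^(1/3) + 3^(5/6)*I)*(C1 - y)^(1/3)/2)


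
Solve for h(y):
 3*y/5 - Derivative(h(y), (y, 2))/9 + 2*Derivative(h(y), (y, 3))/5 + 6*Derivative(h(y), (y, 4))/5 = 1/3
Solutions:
 h(y) = C1 + C2*y + C3*exp(y*(-3 + sqrt(39))/18) + C4*exp(-y*(3 + sqrt(39))/18) + 9*y^3/10 + 411*y^2/50


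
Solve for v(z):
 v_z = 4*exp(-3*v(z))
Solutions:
 v(z) = log(C1 + 12*z)/3
 v(z) = log((-3^(1/3) - 3^(5/6)*I)*(C1 + 4*z)^(1/3)/2)
 v(z) = log((-3^(1/3) + 3^(5/6)*I)*(C1 + 4*z)^(1/3)/2)


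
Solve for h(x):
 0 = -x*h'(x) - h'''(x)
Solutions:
 h(x) = C1 + Integral(C2*airyai(-x) + C3*airybi(-x), x)


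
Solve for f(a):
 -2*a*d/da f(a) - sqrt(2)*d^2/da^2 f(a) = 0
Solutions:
 f(a) = C1 + C2*erf(2^(3/4)*a/2)


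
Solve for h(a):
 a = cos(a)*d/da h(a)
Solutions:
 h(a) = C1 + Integral(a/cos(a), a)


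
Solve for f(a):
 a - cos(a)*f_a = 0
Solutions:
 f(a) = C1 + Integral(a/cos(a), a)


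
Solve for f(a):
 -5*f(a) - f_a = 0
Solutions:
 f(a) = C1*exp(-5*a)


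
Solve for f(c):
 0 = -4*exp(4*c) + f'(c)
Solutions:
 f(c) = C1 + exp(4*c)


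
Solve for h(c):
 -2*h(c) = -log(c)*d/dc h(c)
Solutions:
 h(c) = C1*exp(2*li(c))


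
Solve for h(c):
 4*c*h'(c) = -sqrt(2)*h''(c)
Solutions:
 h(c) = C1 + C2*erf(2^(1/4)*c)


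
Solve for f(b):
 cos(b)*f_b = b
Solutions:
 f(b) = C1 + Integral(b/cos(b), b)


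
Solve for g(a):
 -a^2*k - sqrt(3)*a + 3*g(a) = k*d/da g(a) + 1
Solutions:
 g(a) = C1*exp(3*a/k) + a^2*k/3 + 2*a*k^2/9 + sqrt(3)*a/3 + 2*k^3/27 + sqrt(3)*k/9 + 1/3


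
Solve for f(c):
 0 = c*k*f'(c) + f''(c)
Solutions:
 f(c) = Piecewise((-sqrt(2)*sqrt(pi)*C1*erf(sqrt(2)*c*sqrt(k)/2)/(2*sqrt(k)) - C2, (k > 0) | (k < 0)), (-C1*c - C2, True))


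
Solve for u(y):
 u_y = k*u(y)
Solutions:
 u(y) = C1*exp(k*y)


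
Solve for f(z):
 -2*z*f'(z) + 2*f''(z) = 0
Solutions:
 f(z) = C1 + C2*erfi(sqrt(2)*z/2)


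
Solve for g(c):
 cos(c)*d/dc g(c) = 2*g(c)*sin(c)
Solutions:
 g(c) = C1/cos(c)^2


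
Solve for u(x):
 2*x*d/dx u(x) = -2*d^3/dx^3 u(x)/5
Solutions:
 u(x) = C1 + Integral(C2*airyai(-5^(1/3)*x) + C3*airybi(-5^(1/3)*x), x)


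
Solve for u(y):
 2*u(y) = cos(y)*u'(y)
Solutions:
 u(y) = C1*(sin(y) + 1)/(sin(y) - 1)


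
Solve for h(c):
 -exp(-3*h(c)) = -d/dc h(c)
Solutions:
 h(c) = log(C1 + 3*c)/3
 h(c) = log((-3^(1/3) - 3^(5/6)*I)*(C1 + c)^(1/3)/2)
 h(c) = log((-3^(1/3) + 3^(5/6)*I)*(C1 + c)^(1/3)/2)


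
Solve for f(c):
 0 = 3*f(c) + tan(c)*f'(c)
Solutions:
 f(c) = C1/sin(c)^3


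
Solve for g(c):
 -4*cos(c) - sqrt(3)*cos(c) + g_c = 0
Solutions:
 g(c) = C1 + sqrt(3)*sin(c) + 4*sin(c)


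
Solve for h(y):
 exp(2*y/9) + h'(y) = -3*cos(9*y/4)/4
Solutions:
 h(y) = C1 - 9*exp(2*y/9)/2 - sin(9*y/4)/3


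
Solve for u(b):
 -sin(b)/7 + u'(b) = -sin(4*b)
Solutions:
 u(b) = C1 - cos(b)/7 + cos(4*b)/4


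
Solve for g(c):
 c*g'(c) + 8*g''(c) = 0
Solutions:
 g(c) = C1 + C2*erf(c/4)


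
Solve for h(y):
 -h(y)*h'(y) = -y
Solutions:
 h(y) = -sqrt(C1 + y^2)
 h(y) = sqrt(C1 + y^2)


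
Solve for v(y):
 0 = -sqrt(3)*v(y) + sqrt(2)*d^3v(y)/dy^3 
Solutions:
 v(y) = C3*exp(2^(5/6)*3^(1/6)*y/2) + (C1*sin(2^(5/6)*3^(2/3)*y/4) + C2*cos(2^(5/6)*3^(2/3)*y/4))*exp(-2^(5/6)*3^(1/6)*y/4)


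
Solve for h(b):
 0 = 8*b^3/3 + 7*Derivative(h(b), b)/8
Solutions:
 h(b) = C1 - 16*b^4/21


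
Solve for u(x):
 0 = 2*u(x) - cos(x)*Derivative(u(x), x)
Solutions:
 u(x) = C1*(sin(x) + 1)/(sin(x) - 1)


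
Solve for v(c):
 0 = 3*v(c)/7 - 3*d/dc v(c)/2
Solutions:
 v(c) = C1*exp(2*c/7)


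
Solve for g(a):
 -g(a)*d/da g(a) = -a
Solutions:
 g(a) = -sqrt(C1 + a^2)
 g(a) = sqrt(C1 + a^2)


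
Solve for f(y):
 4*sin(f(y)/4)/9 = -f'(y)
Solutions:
 4*y/9 + 2*log(cos(f(y)/4) - 1) - 2*log(cos(f(y)/4) + 1) = C1


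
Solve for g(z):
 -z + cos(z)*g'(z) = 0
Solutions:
 g(z) = C1 + Integral(z/cos(z), z)


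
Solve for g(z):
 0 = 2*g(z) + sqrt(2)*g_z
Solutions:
 g(z) = C1*exp(-sqrt(2)*z)


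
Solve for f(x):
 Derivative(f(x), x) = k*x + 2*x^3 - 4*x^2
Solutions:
 f(x) = C1 + k*x^2/2 + x^4/2 - 4*x^3/3


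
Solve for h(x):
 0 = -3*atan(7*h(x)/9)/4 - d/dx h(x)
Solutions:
 Integral(1/atan(7*_y/9), (_y, h(x))) = C1 - 3*x/4


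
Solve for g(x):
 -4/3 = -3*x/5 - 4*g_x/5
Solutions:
 g(x) = C1 - 3*x^2/8 + 5*x/3


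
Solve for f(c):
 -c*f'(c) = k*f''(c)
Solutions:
 f(c) = C1 + C2*sqrt(k)*erf(sqrt(2)*c*sqrt(1/k)/2)


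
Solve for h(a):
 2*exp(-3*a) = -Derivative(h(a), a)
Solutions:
 h(a) = C1 + 2*exp(-3*a)/3


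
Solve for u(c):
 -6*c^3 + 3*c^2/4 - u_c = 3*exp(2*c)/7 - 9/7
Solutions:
 u(c) = C1 - 3*c^4/2 + c^3/4 + 9*c/7 - 3*exp(2*c)/14


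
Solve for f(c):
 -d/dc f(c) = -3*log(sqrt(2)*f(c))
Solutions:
 -2*Integral(1/(2*log(_y) + log(2)), (_y, f(c)))/3 = C1 - c


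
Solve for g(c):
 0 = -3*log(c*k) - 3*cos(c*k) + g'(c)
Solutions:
 g(c) = C1 + 3*c*log(c*k) - 3*c + 3*Piecewise((sin(c*k)/k, Ne(k, 0)), (c, True))


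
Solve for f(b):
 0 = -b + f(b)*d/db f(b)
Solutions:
 f(b) = -sqrt(C1 + b^2)
 f(b) = sqrt(C1 + b^2)


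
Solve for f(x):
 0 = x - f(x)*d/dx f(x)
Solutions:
 f(x) = -sqrt(C1 + x^2)
 f(x) = sqrt(C1 + x^2)


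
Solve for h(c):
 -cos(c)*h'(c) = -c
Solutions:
 h(c) = C1 + Integral(c/cos(c), c)


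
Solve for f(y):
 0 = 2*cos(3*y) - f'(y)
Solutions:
 f(y) = C1 + 2*sin(3*y)/3


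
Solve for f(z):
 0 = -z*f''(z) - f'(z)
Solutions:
 f(z) = C1 + C2*log(z)


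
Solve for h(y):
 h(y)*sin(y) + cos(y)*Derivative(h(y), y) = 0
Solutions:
 h(y) = C1*cos(y)


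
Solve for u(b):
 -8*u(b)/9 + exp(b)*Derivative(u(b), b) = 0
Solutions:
 u(b) = C1*exp(-8*exp(-b)/9)


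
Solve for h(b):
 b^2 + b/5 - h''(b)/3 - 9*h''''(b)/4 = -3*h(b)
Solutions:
 h(b) = C1*exp(-sqrt(6)*b*sqrt(-1 + 2*sqrt(61))/9) + C2*exp(sqrt(6)*b*sqrt(-1 + 2*sqrt(61))/9) + C3*sin(sqrt(6)*b*sqrt(1 + 2*sqrt(61))/9) + C4*cos(sqrt(6)*b*sqrt(1 + 2*sqrt(61))/9) - b^2/3 - b/15 - 2/27


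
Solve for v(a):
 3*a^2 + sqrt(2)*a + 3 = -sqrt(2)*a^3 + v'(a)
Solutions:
 v(a) = C1 + sqrt(2)*a^4/4 + a^3 + sqrt(2)*a^2/2 + 3*a


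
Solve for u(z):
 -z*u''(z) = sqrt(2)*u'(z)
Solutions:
 u(z) = C1 + C2*z^(1 - sqrt(2))


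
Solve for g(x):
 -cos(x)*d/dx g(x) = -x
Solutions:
 g(x) = C1 + Integral(x/cos(x), x)


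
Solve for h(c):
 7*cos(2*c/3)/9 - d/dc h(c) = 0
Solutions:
 h(c) = C1 + 7*sin(2*c/3)/6


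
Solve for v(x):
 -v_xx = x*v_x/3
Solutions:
 v(x) = C1 + C2*erf(sqrt(6)*x/6)


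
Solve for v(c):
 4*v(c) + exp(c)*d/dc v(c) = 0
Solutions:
 v(c) = C1*exp(4*exp(-c))


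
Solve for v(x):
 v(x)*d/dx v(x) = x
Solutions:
 v(x) = -sqrt(C1 + x^2)
 v(x) = sqrt(C1 + x^2)


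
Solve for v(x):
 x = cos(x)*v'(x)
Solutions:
 v(x) = C1 + Integral(x/cos(x), x)


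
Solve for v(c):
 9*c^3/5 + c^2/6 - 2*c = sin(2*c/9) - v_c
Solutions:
 v(c) = C1 - 9*c^4/20 - c^3/18 + c^2 - 9*cos(2*c/9)/2


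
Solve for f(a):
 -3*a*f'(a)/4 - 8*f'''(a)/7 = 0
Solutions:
 f(a) = C1 + Integral(C2*airyai(-42^(1/3)*a/4) + C3*airybi(-42^(1/3)*a/4), a)


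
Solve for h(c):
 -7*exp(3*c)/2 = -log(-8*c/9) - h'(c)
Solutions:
 h(c) = C1 - c*log(-c) + c*(-3*log(2) + 1 + 2*log(3)) + 7*exp(3*c)/6


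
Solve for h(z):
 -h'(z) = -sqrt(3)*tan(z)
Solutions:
 h(z) = C1 - sqrt(3)*log(cos(z))


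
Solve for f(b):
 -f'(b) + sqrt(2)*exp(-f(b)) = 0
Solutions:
 f(b) = log(C1 + sqrt(2)*b)


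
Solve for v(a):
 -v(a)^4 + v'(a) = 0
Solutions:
 v(a) = (-1/(C1 + 3*a))^(1/3)
 v(a) = (-1/(C1 + a))^(1/3)*(-3^(2/3) - 3*3^(1/6)*I)/6
 v(a) = (-1/(C1 + a))^(1/3)*(-3^(2/3) + 3*3^(1/6)*I)/6


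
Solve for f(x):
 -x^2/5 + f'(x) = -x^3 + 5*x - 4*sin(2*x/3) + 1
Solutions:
 f(x) = C1 - x^4/4 + x^3/15 + 5*x^2/2 + x + 6*cos(2*x/3)


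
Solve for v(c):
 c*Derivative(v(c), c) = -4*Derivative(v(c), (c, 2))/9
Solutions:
 v(c) = C1 + C2*erf(3*sqrt(2)*c/4)


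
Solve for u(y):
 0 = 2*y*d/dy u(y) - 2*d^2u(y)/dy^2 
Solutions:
 u(y) = C1 + C2*erfi(sqrt(2)*y/2)


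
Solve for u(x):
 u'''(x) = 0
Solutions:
 u(x) = C1 + C2*x + C3*x^2


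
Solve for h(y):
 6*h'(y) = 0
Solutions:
 h(y) = C1


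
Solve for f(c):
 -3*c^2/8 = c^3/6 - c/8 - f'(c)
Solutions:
 f(c) = C1 + c^4/24 + c^3/8 - c^2/16


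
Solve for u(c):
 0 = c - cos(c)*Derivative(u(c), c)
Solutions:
 u(c) = C1 + Integral(c/cos(c), c)


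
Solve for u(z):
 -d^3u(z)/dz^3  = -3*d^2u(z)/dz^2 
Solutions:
 u(z) = C1 + C2*z + C3*exp(3*z)


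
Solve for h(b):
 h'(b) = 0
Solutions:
 h(b) = C1


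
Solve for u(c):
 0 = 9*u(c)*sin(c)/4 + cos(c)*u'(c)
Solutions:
 u(c) = C1*cos(c)^(9/4)


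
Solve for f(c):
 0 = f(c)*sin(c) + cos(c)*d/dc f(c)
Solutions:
 f(c) = C1*cos(c)


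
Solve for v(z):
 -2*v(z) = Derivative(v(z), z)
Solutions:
 v(z) = C1*exp(-2*z)


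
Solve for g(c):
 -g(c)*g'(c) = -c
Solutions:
 g(c) = -sqrt(C1 + c^2)
 g(c) = sqrt(C1 + c^2)


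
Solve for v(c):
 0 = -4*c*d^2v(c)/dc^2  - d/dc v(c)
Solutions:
 v(c) = C1 + C2*c^(3/4)


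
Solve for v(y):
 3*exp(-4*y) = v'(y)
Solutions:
 v(y) = C1 - 3*exp(-4*y)/4


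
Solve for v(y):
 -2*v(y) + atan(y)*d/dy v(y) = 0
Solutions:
 v(y) = C1*exp(2*Integral(1/atan(y), y))


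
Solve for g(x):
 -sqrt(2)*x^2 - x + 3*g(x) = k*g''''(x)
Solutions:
 g(x) = C1*exp(-3^(1/4)*x*(1/k)^(1/4)) + C2*exp(3^(1/4)*x*(1/k)^(1/4)) + C3*exp(-3^(1/4)*I*x*(1/k)^(1/4)) + C4*exp(3^(1/4)*I*x*(1/k)^(1/4)) + sqrt(2)*x^2/3 + x/3


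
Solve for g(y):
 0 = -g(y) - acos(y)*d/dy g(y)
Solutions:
 g(y) = C1*exp(-Integral(1/acos(y), y))


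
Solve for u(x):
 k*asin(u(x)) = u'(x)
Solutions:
 Integral(1/asin(_y), (_y, u(x))) = C1 + k*x


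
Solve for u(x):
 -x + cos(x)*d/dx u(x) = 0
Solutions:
 u(x) = C1 + Integral(x/cos(x), x)


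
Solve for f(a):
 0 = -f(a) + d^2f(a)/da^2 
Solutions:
 f(a) = C1*exp(-a) + C2*exp(a)


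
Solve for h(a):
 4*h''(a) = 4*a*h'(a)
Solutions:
 h(a) = C1 + C2*erfi(sqrt(2)*a/2)


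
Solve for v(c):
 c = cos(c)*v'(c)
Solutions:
 v(c) = C1 + Integral(c/cos(c), c)


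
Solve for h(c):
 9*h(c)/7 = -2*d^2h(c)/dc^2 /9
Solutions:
 h(c) = C1*sin(9*sqrt(14)*c/14) + C2*cos(9*sqrt(14)*c/14)


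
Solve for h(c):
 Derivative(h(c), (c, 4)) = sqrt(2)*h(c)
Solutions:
 h(c) = C1*exp(-2^(1/8)*c) + C2*exp(2^(1/8)*c) + C3*sin(2^(1/8)*c) + C4*cos(2^(1/8)*c)


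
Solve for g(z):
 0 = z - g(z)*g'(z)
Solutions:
 g(z) = -sqrt(C1 + z^2)
 g(z) = sqrt(C1 + z^2)


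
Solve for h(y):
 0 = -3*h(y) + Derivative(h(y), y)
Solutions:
 h(y) = C1*exp(3*y)


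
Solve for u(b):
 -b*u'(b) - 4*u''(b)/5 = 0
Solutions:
 u(b) = C1 + C2*erf(sqrt(10)*b/4)


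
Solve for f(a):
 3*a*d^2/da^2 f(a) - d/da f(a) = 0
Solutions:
 f(a) = C1 + C2*a^(4/3)


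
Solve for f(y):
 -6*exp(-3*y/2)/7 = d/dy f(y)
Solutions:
 f(y) = C1 + 4*exp(-3*y/2)/7


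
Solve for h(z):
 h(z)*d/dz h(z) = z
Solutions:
 h(z) = -sqrt(C1 + z^2)
 h(z) = sqrt(C1 + z^2)


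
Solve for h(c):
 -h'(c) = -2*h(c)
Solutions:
 h(c) = C1*exp(2*c)


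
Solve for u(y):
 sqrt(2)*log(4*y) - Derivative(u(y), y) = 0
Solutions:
 u(y) = C1 + sqrt(2)*y*log(y) - sqrt(2)*y + 2*sqrt(2)*y*log(2)


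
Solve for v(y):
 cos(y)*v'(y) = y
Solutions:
 v(y) = C1 + Integral(y/cos(y), y)


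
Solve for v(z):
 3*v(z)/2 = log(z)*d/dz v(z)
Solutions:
 v(z) = C1*exp(3*li(z)/2)


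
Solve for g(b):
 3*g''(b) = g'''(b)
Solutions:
 g(b) = C1 + C2*b + C3*exp(3*b)


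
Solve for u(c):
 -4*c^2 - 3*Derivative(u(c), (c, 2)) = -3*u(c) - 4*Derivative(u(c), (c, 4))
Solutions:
 u(c) = 4*c^2/3 + (C1*sin(sqrt(2)*3^(1/4)*c*sin(atan(sqrt(39)/3)/2)/2) + C2*cos(sqrt(2)*3^(1/4)*c*sin(atan(sqrt(39)/3)/2)/2))*exp(-sqrt(2)*3^(1/4)*c*cos(atan(sqrt(39)/3)/2)/2) + (C3*sin(sqrt(2)*3^(1/4)*c*sin(atan(sqrt(39)/3)/2)/2) + C4*cos(sqrt(2)*3^(1/4)*c*sin(atan(sqrt(39)/3)/2)/2))*exp(sqrt(2)*3^(1/4)*c*cos(atan(sqrt(39)/3)/2)/2) + 8/3


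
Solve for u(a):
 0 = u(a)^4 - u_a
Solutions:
 u(a) = (-1/(C1 + 3*a))^(1/3)
 u(a) = (-1/(C1 + a))^(1/3)*(-3^(2/3) - 3*3^(1/6)*I)/6
 u(a) = (-1/(C1 + a))^(1/3)*(-3^(2/3) + 3*3^(1/6)*I)/6


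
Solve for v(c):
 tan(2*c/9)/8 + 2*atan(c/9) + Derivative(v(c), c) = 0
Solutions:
 v(c) = C1 - 2*c*atan(c/9) + 9*log(c^2 + 81) + 9*log(cos(2*c/9))/16


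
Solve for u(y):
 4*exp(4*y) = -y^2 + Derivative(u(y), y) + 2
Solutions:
 u(y) = C1 + y^3/3 - 2*y + exp(4*y)


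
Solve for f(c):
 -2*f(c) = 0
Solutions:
 f(c) = 0


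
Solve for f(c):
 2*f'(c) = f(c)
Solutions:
 f(c) = C1*exp(c/2)


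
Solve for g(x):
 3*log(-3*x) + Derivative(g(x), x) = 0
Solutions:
 g(x) = C1 - 3*x*log(-x) + 3*x*(1 - log(3))


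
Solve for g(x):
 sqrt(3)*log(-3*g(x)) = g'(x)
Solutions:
 -sqrt(3)*Integral(1/(log(-_y) + log(3)), (_y, g(x)))/3 = C1 - x


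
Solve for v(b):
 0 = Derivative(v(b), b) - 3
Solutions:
 v(b) = C1 + 3*b


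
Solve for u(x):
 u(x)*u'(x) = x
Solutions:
 u(x) = -sqrt(C1 + x^2)
 u(x) = sqrt(C1 + x^2)


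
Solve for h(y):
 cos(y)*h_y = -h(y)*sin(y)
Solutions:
 h(y) = C1*cos(y)


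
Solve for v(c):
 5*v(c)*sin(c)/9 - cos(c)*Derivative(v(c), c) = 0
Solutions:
 v(c) = C1/cos(c)^(5/9)


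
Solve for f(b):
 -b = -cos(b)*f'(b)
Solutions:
 f(b) = C1 + Integral(b/cos(b), b)


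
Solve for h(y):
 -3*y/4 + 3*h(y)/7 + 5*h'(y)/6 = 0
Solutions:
 h(y) = C1*exp(-18*y/35) + 7*y/4 - 245/72


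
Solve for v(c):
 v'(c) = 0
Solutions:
 v(c) = C1


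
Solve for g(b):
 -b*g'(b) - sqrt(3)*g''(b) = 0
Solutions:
 g(b) = C1 + C2*erf(sqrt(2)*3^(3/4)*b/6)


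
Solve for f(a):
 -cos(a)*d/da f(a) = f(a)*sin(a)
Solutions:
 f(a) = C1*cos(a)


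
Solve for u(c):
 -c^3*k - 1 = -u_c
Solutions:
 u(c) = C1 + c^4*k/4 + c


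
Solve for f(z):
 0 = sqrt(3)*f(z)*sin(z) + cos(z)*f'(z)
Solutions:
 f(z) = C1*cos(z)^(sqrt(3))


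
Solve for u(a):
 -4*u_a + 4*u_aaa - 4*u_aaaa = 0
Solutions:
 u(a) = C1 + C2*exp(a*(2*2^(1/3)/(3*sqrt(69) + 25)^(1/3) + 4 + 2^(2/3)*(3*sqrt(69) + 25)^(1/3))/12)*sin(2^(1/3)*sqrt(3)*a*(-2^(1/3)*(3*sqrt(69) + 25)^(1/3) + 2/(3*sqrt(69) + 25)^(1/3))/12) + C3*exp(a*(2*2^(1/3)/(3*sqrt(69) + 25)^(1/3) + 4 + 2^(2/3)*(3*sqrt(69) + 25)^(1/3))/12)*cos(2^(1/3)*sqrt(3)*a*(-2^(1/3)*(3*sqrt(69) + 25)^(1/3) + 2/(3*sqrt(69) + 25)^(1/3))/12) + C4*exp(a*(-2^(2/3)*(3*sqrt(69) + 25)^(1/3) - 2*2^(1/3)/(3*sqrt(69) + 25)^(1/3) + 2)/6)


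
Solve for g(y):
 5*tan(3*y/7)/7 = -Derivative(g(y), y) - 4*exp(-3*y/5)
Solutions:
 g(y) = C1 - 5*log(tan(3*y/7)^2 + 1)/6 + 20*exp(-3*y/5)/3


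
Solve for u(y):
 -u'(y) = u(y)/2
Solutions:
 u(y) = C1*exp(-y/2)


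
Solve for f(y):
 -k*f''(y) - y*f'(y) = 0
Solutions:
 f(y) = C1 + C2*sqrt(k)*erf(sqrt(2)*y*sqrt(1/k)/2)


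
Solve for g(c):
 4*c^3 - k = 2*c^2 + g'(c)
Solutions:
 g(c) = C1 + c^4 - 2*c^3/3 - c*k


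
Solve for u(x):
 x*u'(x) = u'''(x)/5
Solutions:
 u(x) = C1 + Integral(C2*airyai(5^(1/3)*x) + C3*airybi(5^(1/3)*x), x)


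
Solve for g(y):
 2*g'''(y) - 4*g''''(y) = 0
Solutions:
 g(y) = C1 + C2*y + C3*y^2 + C4*exp(y/2)


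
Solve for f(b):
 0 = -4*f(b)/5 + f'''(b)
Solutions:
 f(b) = C3*exp(10^(2/3)*b/5) + (C1*sin(10^(2/3)*sqrt(3)*b/10) + C2*cos(10^(2/3)*sqrt(3)*b/10))*exp(-10^(2/3)*b/10)


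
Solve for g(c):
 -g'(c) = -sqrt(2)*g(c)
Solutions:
 g(c) = C1*exp(sqrt(2)*c)


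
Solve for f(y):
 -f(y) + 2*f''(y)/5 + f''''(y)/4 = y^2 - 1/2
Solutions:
 f(y) = C1*exp(-sqrt(10)*y*sqrt(-2 + sqrt(29))/5) + C2*exp(sqrt(10)*y*sqrt(-2 + sqrt(29))/5) + C3*sin(sqrt(10)*y*sqrt(2 + sqrt(29))/5) + C4*cos(sqrt(10)*y*sqrt(2 + sqrt(29))/5) - y^2 - 3/10


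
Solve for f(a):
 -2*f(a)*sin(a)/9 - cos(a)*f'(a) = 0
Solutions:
 f(a) = C1*cos(a)^(2/9)


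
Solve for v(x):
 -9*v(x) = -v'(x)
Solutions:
 v(x) = C1*exp(9*x)


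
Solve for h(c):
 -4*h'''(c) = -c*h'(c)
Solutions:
 h(c) = C1 + Integral(C2*airyai(2^(1/3)*c/2) + C3*airybi(2^(1/3)*c/2), c)


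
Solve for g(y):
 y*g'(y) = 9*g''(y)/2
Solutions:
 g(y) = C1 + C2*erfi(y/3)


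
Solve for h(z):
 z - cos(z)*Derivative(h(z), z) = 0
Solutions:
 h(z) = C1 + Integral(z/cos(z), z)


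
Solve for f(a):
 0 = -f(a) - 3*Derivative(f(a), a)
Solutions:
 f(a) = C1*exp(-a/3)


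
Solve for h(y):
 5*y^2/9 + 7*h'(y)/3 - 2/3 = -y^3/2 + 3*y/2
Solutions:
 h(y) = C1 - 3*y^4/56 - 5*y^3/63 + 9*y^2/28 + 2*y/7


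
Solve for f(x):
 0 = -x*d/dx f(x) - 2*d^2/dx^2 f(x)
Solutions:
 f(x) = C1 + C2*erf(x/2)


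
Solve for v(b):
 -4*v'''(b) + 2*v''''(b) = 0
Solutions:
 v(b) = C1 + C2*b + C3*b^2 + C4*exp(2*b)


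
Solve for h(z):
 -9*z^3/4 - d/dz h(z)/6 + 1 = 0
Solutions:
 h(z) = C1 - 27*z^4/8 + 6*z


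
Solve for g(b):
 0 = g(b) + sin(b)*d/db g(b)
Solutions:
 g(b) = C1*sqrt(cos(b) + 1)/sqrt(cos(b) - 1)


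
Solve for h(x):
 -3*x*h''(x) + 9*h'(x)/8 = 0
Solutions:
 h(x) = C1 + C2*x^(11/8)


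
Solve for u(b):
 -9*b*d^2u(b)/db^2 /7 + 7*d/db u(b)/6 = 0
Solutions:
 u(b) = C1 + C2*b^(103/54)


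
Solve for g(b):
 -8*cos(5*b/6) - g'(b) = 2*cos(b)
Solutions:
 g(b) = C1 - 48*sin(5*b/6)/5 - 2*sin(b)


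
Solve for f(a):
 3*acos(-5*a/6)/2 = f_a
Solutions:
 f(a) = C1 + 3*a*acos(-5*a/6)/2 + 3*sqrt(36 - 25*a^2)/10


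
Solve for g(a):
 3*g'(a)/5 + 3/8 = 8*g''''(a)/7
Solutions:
 g(a) = C1 + C4*exp(21^(1/3)*5^(2/3)*a/10) - 5*a/8 + (C2*sin(3^(5/6)*5^(2/3)*7^(1/3)*a/20) + C3*cos(3^(5/6)*5^(2/3)*7^(1/3)*a/20))*exp(-21^(1/3)*5^(2/3)*a/20)


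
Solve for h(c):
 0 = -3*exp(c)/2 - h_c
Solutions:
 h(c) = C1 - 3*exp(c)/2


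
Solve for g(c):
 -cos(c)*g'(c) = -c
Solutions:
 g(c) = C1 + Integral(c/cos(c), c)


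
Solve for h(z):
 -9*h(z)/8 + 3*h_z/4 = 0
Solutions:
 h(z) = C1*exp(3*z/2)


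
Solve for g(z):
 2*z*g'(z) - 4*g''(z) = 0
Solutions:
 g(z) = C1 + C2*erfi(z/2)


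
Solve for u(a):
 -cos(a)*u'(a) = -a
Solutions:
 u(a) = C1 + Integral(a/cos(a), a)


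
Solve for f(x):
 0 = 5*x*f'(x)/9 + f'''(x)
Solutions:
 f(x) = C1 + Integral(C2*airyai(-15^(1/3)*x/3) + C3*airybi(-15^(1/3)*x/3), x)


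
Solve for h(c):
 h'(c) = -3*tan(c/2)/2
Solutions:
 h(c) = C1 + 3*log(cos(c/2))


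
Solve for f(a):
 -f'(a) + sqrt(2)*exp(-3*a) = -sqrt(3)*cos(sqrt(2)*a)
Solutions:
 f(a) = C1 + sqrt(6)*sin(sqrt(2)*a)/2 - sqrt(2)*exp(-3*a)/3


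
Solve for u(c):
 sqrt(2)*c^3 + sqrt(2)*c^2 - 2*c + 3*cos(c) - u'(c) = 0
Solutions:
 u(c) = C1 + sqrt(2)*c^4/4 + sqrt(2)*c^3/3 - c^2 + 3*sin(c)


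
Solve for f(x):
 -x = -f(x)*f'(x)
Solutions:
 f(x) = -sqrt(C1 + x^2)
 f(x) = sqrt(C1 + x^2)


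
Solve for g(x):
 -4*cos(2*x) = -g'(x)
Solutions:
 g(x) = C1 + 2*sin(2*x)


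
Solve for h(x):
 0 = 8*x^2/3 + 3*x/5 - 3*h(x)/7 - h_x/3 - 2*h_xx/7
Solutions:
 h(x) = 56*x^2/9 - 3353*x/405 + (C1*sin(sqrt(167)*x/12) + C2*cos(sqrt(167)*x/12))*exp(-7*x/12) - 6769/3645


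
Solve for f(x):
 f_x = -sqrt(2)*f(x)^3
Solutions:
 f(x) = -sqrt(2)*sqrt(-1/(C1 - sqrt(2)*x))/2
 f(x) = sqrt(2)*sqrt(-1/(C1 - sqrt(2)*x))/2


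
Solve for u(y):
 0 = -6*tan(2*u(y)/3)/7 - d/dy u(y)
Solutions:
 u(y) = -3*asin(C1*exp(-4*y/7))/2 + 3*pi/2
 u(y) = 3*asin(C1*exp(-4*y/7))/2


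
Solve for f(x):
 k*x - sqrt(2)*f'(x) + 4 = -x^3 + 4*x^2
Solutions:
 f(x) = C1 + sqrt(2)*k*x^2/4 + sqrt(2)*x^4/8 - 2*sqrt(2)*x^3/3 + 2*sqrt(2)*x


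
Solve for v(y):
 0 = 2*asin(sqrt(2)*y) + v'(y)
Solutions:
 v(y) = C1 - 2*y*asin(sqrt(2)*y) - sqrt(2)*sqrt(1 - 2*y^2)


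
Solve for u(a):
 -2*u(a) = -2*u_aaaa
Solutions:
 u(a) = C1*exp(-a) + C2*exp(a) + C3*sin(a) + C4*cos(a)


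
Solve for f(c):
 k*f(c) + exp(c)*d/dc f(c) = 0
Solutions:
 f(c) = C1*exp(k*exp(-c))


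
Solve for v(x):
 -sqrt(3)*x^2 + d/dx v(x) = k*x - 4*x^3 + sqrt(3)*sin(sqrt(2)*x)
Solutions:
 v(x) = C1 + k*x^2/2 - x^4 + sqrt(3)*x^3/3 - sqrt(6)*cos(sqrt(2)*x)/2


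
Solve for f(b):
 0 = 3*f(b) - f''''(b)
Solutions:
 f(b) = C1*exp(-3^(1/4)*b) + C2*exp(3^(1/4)*b) + C3*sin(3^(1/4)*b) + C4*cos(3^(1/4)*b)


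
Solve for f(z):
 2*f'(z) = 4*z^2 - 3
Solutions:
 f(z) = C1 + 2*z^3/3 - 3*z/2


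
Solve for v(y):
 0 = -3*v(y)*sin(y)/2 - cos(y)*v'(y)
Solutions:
 v(y) = C1*cos(y)^(3/2)


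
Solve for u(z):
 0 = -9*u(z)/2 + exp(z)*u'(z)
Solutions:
 u(z) = C1*exp(-9*exp(-z)/2)


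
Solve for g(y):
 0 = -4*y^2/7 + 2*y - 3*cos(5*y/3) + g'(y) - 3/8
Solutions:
 g(y) = C1 + 4*y^3/21 - y^2 + 3*y/8 + 9*sin(5*y/3)/5


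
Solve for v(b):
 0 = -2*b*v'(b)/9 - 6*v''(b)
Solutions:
 v(b) = C1 + C2*erf(sqrt(6)*b/18)


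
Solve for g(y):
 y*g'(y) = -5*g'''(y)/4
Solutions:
 g(y) = C1 + Integral(C2*airyai(-10^(2/3)*y/5) + C3*airybi(-10^(2/3)*y/5), y)


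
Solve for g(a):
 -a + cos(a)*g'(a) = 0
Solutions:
 g(a) = C1 + Integral(a/cos(a), a)


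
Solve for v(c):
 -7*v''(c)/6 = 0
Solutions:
 v(c) = C1 + C2*c


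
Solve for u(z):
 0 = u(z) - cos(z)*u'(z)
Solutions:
 u(z) = C1*sqrt(sin(z) + 1)/sqrt(sin(z) - 1)


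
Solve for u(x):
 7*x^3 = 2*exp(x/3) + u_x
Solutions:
 u(x) = C1 + 7*x^4/4 - 6*exp(x/3)


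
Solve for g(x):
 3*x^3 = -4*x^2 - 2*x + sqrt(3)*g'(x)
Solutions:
 g(x) = C1 + sqrt(3)*x^4/4 + 4*sqrt(3)*x^3/9 + sqrt(3)*x^2/3


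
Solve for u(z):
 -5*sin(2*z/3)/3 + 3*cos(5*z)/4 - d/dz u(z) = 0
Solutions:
 u(z) = C1 + 3*sin(5*z)/20 + 5*cos(2*z/3)/2


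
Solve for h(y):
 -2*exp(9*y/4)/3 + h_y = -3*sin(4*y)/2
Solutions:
 h(y) = C1 + 8*exp(9*y/4)/27 + 3*cos(4*y)/8


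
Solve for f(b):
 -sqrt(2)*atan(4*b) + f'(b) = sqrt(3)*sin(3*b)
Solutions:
 f(b) = C1 + sqrt(2)*(b*atan(4*b) - log(16*b^2 + 1)/8) - sqrt(3)*cos(3*b)/3


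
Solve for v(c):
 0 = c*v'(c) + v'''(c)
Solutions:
 v(c) = C1 + Integral(C2*airyai(-c) + C3*airybi(-c), c)


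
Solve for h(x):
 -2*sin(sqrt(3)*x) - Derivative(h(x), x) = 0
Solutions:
 h(x) = C1 + 2*sqrt(3)*cos(sqrt(3)*x)/3


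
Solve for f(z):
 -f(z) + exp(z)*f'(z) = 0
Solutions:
 f(z) = C1*exp(-exp(-z))


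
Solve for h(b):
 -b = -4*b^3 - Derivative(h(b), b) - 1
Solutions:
 h(b) = C1 - b^4 + b^2/2 - b


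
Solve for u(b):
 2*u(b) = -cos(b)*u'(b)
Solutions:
 u(b) = C1*(sin(b) - 1)/(sin(b) + 1)


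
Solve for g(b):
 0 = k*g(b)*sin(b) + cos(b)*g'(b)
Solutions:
 g(b) = C1*exp(k*log(cos(b)))


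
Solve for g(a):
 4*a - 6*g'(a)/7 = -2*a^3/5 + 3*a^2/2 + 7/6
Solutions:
 g(a) = C1 + 7*a^4/60 - 7*a^3/12 + 7*a^2/3 - 49*a/36


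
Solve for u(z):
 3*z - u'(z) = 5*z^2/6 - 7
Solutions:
 u(z) = C1 - 5*z^3/18 + 3*z^2/2 + 7*z


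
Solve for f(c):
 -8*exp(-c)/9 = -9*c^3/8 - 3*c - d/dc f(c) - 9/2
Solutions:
 f(c) = C1 - 9*c^4/32 - 3*c^2/2 - 9*c/2 - 8*exp(-c)/9


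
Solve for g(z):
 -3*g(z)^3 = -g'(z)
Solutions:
 g(z) = -sqrt(2)*sqrt(-1/(C1 + 3*z))/2
 g(z) = sqrt(2)*sqrt(-1/(C1 + 3*z))/2


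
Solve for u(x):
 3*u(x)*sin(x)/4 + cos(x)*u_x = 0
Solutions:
 u(x) = C1*cos(x)^(3/4)


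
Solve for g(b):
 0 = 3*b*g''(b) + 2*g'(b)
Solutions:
 g(b) = C1 + C2*b^(1/3)


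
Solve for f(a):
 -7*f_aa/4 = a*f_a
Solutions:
 f(a) = C1 + C2*erf(sqrt(14)*a/7)


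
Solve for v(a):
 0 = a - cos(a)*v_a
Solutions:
 v(a) = C1 + Integral(a/cos(a), a)


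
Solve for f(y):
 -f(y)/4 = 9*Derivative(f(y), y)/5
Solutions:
 f(y) = C1*exp(-5*y/36)


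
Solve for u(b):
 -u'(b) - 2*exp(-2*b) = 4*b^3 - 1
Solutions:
 u(b) = C1 - b^4 + b + exp(-2*b)


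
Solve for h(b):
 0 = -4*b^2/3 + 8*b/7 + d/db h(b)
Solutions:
 h(b) = C1 + 4*b^3/9 - 4*b^2/7


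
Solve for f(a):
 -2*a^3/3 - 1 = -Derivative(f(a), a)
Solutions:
 f(a) = C1 + a^4/6 + a


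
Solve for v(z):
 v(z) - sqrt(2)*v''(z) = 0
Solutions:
 v(z) = C1*exp(-2^(3/4)*z/2) + C2*exp(2^(3/4)*z/2)


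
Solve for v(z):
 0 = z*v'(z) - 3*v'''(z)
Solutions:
 v(z) = C1 + Integral(C2*airyai(3^(2/3)*z/3) + C3*airybi(3^(2/3)*z/3), z)


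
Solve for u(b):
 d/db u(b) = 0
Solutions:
 u(b) = C1


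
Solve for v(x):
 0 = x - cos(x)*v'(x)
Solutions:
 v(x) = C1 + Integral(x/cos(x), x)


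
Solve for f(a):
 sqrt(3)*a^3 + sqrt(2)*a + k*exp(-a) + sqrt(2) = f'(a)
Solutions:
 f(a) = C1 + sqrt(3)*a^4/4 + sqrt(2)*a^2/2 + sqrt(2)*a - k*exp(-a)


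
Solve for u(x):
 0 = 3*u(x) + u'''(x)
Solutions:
 u(x) = C3*exp(-3^(1/3)*x) + (C1*sin(3^(5/6)*x/2) + C2*cos(3^(5/6)*x/2))*exp(3^(1/3)*x/2)


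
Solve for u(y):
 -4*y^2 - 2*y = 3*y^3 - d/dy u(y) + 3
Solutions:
 u(y) = C1 + 3*y^4/4 + 4*y^3/3 + y^2 + 3*y


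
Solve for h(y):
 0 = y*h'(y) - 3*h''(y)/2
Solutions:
 h(y) = C1 + C2*erfi(sqrt(3)*y/3)


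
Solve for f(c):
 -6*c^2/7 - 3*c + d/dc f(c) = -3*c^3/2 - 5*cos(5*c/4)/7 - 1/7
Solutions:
 f(c) = C1 - 3*c^4/8 + 2*c^3/7 + 3*c^2/2 - c/7 - 4*sin(5*c/4)/7


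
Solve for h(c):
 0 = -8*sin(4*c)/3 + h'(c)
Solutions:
 h(c) = C1 - 2*cos(4*c)/3


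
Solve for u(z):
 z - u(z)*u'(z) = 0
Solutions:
 u(z) = -sqrt(C1 + z^2)
 u(z) = sqrt(C1 + z^2)


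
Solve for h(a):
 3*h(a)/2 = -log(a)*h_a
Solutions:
 h(a) = C1*exp(-3*li(a)/2)


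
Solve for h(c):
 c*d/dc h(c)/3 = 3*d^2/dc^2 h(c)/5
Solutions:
 h(c) = C1 + C2*erfi(sqrt(10)*c/6)


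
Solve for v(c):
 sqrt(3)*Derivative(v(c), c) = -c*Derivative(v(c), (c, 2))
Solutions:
 v(c) = C1 + C2*c^(1 - sqrt(3))


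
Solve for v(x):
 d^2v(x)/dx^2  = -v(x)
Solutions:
 v(x) = C1*sin(x) + C2*cos(x)


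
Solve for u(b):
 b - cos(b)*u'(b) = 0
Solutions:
 u(b) = C1 + Integral(b/cos(b), b)


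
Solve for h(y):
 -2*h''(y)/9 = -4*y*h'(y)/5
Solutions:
 h(y) = C1 + C2*erfi(3*sqrt(5)*y/5)


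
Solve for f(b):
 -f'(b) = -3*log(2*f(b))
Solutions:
 -Integral(1/(log(_y) + log(2)), (_y, f(b)))/3 = C1 - b


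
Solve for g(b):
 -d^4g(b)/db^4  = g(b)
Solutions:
 g(b) = (C1*sin(sqrt(2)*b/2) + C2*cos(sqrt(2)*b/2))*exp(-sqrt(2)*b/2) + (C3*sin(sqrt(2)*b/2) + C4*cos(sqrt(2)*b/2))*exp(sqrt(2)*b/2)


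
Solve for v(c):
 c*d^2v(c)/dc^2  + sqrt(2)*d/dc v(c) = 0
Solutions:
 v(c) = C1 + C2*c^(1 - sqrt(2))


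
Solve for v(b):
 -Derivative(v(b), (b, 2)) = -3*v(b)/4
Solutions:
 v(b) = C1*exp(-sqrt(3)*b/2) + C2*exp(sqrt(3)*b/2)


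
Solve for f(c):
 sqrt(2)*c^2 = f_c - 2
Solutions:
 f(c) = C1 + sqrt(2)*c^3/3 + 2*c
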